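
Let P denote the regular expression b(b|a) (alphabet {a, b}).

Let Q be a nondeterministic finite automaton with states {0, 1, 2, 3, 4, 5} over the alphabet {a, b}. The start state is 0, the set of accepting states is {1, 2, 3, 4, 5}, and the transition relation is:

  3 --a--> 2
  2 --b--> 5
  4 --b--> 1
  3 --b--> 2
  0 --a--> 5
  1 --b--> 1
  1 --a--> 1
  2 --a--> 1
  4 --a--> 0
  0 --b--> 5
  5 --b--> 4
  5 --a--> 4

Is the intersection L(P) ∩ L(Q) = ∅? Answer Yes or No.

No

The string ba is accepted by both P and Q.
Hence L(P) ∩ L(Q) ≠ ∅.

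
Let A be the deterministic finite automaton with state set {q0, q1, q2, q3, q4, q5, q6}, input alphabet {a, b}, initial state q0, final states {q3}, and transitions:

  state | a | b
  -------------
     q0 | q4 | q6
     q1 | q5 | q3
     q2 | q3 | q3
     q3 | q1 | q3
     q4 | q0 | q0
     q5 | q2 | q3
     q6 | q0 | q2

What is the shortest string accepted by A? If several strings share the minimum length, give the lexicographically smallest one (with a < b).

bba

A breadth-first search from q0 reaches an accepting state first via the path q0 → q6 → q2 → q3 on input bba.
No string of length < 3 is accepted (BFS exhausts all shorter strings without reaching an accepting state), and bba is the lexicographically least accepting string of length 3.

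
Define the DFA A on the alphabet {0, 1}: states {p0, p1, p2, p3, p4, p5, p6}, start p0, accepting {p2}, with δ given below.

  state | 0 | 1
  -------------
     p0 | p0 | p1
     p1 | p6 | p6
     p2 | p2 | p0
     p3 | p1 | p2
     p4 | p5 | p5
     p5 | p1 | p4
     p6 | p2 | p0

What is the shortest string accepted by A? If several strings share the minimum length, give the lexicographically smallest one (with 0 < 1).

100

A breadth-first search from p0 reaches an accepting state first via the path p0 → p1 → p6 → p2 on input 100.
No string of length < 3 is accepted (BFS exhausts all shorter strings without reaching an accepting state), and 100 is the lexicographically least accepting string of length 3.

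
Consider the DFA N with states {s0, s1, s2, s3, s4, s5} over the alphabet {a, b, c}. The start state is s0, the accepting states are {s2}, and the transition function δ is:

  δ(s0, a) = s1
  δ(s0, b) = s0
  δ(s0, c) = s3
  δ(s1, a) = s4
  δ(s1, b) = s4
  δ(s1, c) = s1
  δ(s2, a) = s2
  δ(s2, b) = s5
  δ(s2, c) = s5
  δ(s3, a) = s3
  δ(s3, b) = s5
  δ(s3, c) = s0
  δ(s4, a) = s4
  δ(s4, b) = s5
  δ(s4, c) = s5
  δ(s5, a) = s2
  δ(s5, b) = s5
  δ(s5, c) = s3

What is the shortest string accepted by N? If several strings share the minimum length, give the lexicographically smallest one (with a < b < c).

cba

A breadth-first search from s0 reaches an accepting state first via the path s0 → s3 → s5 → s2 on input cba.
No string of length < 3 is accepted (BFS exhausts all shorter strings without reaching an accepting state), and cba is the lexicographically least accepting string of length 3.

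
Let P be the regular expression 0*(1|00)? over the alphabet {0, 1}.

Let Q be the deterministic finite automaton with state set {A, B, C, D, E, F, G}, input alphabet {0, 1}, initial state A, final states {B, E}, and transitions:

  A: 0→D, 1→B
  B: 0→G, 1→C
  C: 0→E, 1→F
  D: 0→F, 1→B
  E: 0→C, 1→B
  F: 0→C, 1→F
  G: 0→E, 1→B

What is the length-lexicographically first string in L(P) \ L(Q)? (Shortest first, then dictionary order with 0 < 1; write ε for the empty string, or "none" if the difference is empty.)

ε

The empty string ε is accepted by P but not by Q.
Since ε is the unique shortest string, it is the required witness.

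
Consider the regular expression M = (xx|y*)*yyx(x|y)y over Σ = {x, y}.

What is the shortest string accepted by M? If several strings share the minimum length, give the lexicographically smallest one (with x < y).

yyxxy

By inspection of the expression, no string of length less than 5 matches, and yyxxy is the lexicographically first match of length 5.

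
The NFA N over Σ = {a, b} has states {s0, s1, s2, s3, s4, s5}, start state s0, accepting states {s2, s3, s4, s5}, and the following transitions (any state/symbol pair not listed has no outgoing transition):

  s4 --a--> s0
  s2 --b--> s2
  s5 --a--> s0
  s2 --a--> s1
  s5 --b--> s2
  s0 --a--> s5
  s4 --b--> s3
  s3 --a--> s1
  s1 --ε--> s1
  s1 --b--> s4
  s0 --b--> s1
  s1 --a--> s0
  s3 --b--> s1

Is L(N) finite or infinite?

State s0 is reachable from the start and can reach an accepting state, and it lies on the cycle s0 → s1 → s0.
Traversing that cycle any number of times yields accepted strings of unbounded length, so the language is infinite.

infinite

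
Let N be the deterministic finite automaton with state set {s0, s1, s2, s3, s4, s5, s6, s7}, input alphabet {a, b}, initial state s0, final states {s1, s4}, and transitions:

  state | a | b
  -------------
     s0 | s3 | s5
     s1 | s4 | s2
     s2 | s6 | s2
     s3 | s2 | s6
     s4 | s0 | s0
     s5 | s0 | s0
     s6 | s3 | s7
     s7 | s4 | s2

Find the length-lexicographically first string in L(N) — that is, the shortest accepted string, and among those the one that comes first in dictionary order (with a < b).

A breadth-first search from s0 reaches an accepting state first via the path s0 → s3 → s6 → s7 → s4 on input abba.
No string of length < 4 is accepted (BFS exhausts all shorter strings without reaching an accepting state), and abba is the lexicographically least accepting string of length 4.

abba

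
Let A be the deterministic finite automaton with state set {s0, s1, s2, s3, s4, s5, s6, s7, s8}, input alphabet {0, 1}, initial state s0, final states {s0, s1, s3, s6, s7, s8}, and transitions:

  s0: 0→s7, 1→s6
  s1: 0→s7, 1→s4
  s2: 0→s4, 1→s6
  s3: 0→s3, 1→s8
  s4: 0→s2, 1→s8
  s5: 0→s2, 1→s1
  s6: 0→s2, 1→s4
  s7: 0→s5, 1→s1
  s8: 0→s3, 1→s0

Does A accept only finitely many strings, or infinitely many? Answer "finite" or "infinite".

State s0 is reachable from the start and can reach an accepting state, and it lies on the cycle s0 → s6 → s2 → s4 → s8 → s0.
Traversing that cycle any number of times yields accepted strings of unbounded length, so the language is infinite.

infinite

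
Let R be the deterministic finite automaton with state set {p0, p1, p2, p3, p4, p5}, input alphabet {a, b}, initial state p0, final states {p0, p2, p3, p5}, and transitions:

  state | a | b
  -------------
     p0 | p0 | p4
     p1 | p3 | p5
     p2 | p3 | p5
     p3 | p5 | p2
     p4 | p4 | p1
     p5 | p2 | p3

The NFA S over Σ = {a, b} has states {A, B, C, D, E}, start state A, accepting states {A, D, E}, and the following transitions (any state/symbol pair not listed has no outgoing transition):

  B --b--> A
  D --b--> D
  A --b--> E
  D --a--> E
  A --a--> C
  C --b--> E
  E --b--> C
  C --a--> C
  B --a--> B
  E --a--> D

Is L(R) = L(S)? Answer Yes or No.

No

The string a is accepted by R but rejected by S.
So L(R) ≠ L(S).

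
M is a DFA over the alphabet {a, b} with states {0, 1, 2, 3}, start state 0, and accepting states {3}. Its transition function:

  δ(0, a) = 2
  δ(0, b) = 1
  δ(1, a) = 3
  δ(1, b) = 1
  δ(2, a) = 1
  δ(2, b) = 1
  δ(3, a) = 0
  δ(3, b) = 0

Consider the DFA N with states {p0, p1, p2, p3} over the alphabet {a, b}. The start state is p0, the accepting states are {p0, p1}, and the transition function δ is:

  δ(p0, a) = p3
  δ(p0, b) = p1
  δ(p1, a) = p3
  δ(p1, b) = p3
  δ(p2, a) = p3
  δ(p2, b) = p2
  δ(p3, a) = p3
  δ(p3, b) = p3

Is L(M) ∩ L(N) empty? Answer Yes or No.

Exploring the product automaton M × N from the start pair (0, p0), following both machines on each input symbol, reaches 6 state pairs: (0, p0), (2, p3), (1, p1), (1, p3), (3, p3), (0, p3).
M accepts in {3} and N accepts in {p0, p1}; no reachable pair has both components accepting, so no string drives both machines to acceptance simultaneously and L(M) ∩ L(N) = ∅.
So no string is accepted by both, and the intersection is empty.

Yes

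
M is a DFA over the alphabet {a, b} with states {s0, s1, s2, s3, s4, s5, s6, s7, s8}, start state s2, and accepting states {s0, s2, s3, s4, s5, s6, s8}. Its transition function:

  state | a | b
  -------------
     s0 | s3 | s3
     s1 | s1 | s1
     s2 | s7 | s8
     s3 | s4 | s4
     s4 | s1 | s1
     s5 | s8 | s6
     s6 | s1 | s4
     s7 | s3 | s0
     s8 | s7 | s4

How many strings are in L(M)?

The useful subgraph on states {s0, s2, s3, s4, s7, s8} is acyclic, so L(M) is finite; the longest accepting path visits 6 useful states, giving maximum string length 5.
Counting accepting paths from s2 by length: 1 of length 0, 1 of length 1, 3 of length 2, 6 of length 3, 8 of length 4, 4 of length 5. Total 23.

23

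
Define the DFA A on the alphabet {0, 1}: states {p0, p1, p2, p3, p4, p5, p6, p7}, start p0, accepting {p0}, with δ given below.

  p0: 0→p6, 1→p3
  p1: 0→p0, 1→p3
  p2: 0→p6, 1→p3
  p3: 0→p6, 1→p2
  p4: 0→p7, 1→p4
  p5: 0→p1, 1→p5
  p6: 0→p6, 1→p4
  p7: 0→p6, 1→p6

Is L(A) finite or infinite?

The useful states (reachable from p0 and able to reach an accepting state) are {p0}.
Restricted to these states the transition graph has no cycle, so every accepting path has bounded length and L is finite.

finite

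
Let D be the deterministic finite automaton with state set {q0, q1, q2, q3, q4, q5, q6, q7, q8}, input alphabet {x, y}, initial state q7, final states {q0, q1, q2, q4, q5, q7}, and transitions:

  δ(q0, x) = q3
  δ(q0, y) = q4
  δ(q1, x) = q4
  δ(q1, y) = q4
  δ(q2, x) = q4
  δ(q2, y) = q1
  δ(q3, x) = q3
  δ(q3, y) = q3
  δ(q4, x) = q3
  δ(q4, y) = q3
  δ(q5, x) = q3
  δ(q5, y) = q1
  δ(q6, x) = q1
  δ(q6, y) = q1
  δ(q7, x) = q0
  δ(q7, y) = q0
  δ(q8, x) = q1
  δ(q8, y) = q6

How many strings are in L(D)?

The useful subgraph on states {q0, q4, q7} is acyclic, so L(D) is finite; the longest accepting path visits 3 useful states, giving maximum string length 2.
Counting accepting paths from q7 by length: 1 of length 0, 2 of length 1, 2 of length 2. Total 5.

5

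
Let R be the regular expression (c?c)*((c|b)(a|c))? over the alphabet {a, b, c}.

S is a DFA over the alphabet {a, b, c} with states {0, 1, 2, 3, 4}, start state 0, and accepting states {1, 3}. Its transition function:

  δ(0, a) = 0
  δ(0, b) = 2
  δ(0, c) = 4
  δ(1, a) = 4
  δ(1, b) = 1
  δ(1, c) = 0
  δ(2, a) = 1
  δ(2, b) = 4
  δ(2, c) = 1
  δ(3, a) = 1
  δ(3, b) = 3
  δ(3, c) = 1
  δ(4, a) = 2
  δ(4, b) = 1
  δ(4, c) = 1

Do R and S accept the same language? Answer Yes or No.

No

The empty string ε is accepted by R but rejected by S.
So L(R) ≠ L(S).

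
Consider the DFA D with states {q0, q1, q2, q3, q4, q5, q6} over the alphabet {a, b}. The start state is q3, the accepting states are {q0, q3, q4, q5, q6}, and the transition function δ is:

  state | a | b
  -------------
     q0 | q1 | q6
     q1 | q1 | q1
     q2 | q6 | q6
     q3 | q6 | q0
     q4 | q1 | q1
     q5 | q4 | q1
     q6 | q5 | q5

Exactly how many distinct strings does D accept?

12

The useful subgraph on states {q0, q3, q4, q5, q6} is acyclic, so L(D) is finite; the longest accepting path visits 5 useful states, giving maximum string length 4.
Counting accepting paths from q3 by length: 1 of length 0, 2 of length 1, 3 of length 2, 4 of length 3, 2 of length 4. Total 12.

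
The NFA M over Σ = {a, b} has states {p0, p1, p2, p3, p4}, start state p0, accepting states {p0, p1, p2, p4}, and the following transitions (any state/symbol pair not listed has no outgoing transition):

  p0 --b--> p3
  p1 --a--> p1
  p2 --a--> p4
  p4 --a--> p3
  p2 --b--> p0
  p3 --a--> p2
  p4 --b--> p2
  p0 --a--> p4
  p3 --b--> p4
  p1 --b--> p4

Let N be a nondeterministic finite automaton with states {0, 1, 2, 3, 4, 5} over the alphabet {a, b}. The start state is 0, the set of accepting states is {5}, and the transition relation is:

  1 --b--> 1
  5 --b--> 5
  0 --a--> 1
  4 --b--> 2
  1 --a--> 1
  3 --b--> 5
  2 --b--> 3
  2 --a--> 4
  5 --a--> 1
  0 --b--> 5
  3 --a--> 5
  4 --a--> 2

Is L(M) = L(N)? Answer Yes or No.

No

The empty string ε is accepted by M but rejected by N.
So L(M) ≠ L(N).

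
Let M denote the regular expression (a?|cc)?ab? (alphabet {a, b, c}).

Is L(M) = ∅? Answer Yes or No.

The string a matches the expression, so it belongs to L(M).
Since L(M) contains at least one string, it is not empty.

No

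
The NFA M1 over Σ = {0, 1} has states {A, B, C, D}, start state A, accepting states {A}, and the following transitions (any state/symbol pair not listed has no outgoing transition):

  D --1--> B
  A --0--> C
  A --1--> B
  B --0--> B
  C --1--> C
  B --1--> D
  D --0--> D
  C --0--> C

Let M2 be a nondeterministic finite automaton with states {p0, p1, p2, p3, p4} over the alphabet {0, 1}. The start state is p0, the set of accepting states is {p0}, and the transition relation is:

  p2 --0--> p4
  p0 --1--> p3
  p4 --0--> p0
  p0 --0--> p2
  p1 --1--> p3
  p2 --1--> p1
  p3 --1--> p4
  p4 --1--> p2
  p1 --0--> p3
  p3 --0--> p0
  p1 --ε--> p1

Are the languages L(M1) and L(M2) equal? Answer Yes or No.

The string 10 is accepted by M2 but rejected by M1.
So L(M1) ≠ L(M2).

No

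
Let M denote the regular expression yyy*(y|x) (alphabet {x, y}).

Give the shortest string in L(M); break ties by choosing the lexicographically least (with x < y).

By inspection of the expression, no string of length less than 3 matches, and yyx is the lexicographically first match of length 3.

yyx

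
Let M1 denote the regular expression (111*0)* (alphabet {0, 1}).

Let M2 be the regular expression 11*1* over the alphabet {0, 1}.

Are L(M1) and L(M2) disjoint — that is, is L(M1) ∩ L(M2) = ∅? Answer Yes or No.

Yes

Converting the expression M1 to a DFA (subset construction, then merging equivalent states) gives the minimal DFA with states {r0, r1, r2, r3}, start state r0, accepting states {r0} and transitions r0: 0→r1, 1→r2; r1: 0→r1, 1→r1; r2: 0→r1, 1→r3; r3: 0→r0, 1→r3.
Converting the expression M2 to a DFA (subset construction, then merging equivalent states) gives the minimal DFA with states {t0, t1, t2}, start state t0, accepting states {t2} and transitions t0: 0→t1, 1→t2; t1: 0→t1, 1→t1; t2: 0→t1, 1→t2.
Exploring the product automaton M1 × M2 from the start pair (r0, t0), following both machines on each input symbol, reaches 7 state pairs: (r0, t0), (r1, t1), (r2, t2), (r3, t2), (r0, t1), (r2, t1), (r3, t1).
M1 accepts in {r0} and M2 accepts in {t2}; no reachable pair has both components accepting, so no string drives both machines to acceptance simultaneously and L(M1) ∩ L(M2) = ∅.
So no string is accepted by both, and the intersection is empty.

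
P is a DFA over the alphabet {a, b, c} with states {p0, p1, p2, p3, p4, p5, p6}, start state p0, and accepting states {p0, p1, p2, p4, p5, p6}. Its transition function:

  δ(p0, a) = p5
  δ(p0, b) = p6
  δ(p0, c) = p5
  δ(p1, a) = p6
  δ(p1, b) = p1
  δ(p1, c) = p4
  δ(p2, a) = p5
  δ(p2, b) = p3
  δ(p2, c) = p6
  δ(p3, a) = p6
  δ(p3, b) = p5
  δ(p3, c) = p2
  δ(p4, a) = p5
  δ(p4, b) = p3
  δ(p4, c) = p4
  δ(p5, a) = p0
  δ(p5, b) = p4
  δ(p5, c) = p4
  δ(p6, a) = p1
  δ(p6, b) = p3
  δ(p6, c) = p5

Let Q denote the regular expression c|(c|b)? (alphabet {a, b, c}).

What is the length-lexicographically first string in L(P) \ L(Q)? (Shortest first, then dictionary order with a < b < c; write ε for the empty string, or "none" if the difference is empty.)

a

The string a is accepted by P but not by Q.
No shorter string lies in the difference, and a is the lexicographically first length-1 string in L(P) \ L(Q).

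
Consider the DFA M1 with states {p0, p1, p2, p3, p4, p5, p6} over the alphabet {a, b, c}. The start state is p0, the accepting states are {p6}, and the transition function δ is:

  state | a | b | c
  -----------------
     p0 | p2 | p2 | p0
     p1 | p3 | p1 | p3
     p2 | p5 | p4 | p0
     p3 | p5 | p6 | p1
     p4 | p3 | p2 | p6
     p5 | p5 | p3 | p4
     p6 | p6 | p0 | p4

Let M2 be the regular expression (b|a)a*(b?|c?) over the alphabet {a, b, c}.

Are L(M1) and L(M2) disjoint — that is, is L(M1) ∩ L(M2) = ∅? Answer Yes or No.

Converting the expression M2 to a DFA (subset construction, then merging equivalent states) gives the minimal DFA with states {r0, r1, r2, r3}, start state r0, accepting states {r1, r3} and transitions r0: a→r1, b→r1, c→r2; r1: a→r1, b→r3, c→r3; r2: a→r2, b→r2, c→r2; r3: a→r2, b→r2, c→r2.
Exploring the product automaton M1 × M2 from the start pair (p0, r0), following both machines on each input symbol, reaches 13 state pairs: (p0, r0), (p2, r1), (p0, r2), (p5, r1), (p4, r3), (p0, r3), (p2, r2), (p3, r3), (p3, r2), (p6, r2), (p5, r2), (p4, r2), (p1, r2).
M1 accepts in {p6} and M2 accepts in {r1, r3}; no reachable pair has both components accepting, so no string drives both machines to acceptance simultaneously and L(M1) ∩ L(M2) = ∅.
So no string is accepted by both, and the intersection is empty.

Yes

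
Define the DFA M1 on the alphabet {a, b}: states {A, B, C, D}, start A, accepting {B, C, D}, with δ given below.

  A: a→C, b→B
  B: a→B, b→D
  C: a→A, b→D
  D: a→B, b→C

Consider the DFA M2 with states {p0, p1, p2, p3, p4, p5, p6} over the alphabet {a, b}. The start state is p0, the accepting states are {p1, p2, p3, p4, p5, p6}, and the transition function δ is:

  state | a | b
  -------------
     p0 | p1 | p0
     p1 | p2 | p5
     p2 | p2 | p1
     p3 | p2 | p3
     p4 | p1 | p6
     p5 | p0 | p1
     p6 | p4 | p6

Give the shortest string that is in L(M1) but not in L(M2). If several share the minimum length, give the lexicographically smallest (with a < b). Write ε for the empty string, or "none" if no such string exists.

b

The string b is accepted by M1 but not by M2.
No shorter string lies in the difference, and b is the lexicographically first length-1 string in L(M1) \ L(M2).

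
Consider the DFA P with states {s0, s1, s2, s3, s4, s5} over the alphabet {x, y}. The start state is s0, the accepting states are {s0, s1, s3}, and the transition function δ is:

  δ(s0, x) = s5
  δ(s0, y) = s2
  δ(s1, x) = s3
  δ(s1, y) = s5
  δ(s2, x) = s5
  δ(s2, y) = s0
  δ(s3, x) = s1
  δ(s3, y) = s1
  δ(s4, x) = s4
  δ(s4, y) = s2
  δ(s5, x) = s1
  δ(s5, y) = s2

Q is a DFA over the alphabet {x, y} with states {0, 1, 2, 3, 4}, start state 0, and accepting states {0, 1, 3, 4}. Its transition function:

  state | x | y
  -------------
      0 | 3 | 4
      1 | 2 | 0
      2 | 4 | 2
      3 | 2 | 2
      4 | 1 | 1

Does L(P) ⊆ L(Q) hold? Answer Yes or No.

The string xx is in L(P) but not in L(Q).
So L(P) ⊄ L(Q).

No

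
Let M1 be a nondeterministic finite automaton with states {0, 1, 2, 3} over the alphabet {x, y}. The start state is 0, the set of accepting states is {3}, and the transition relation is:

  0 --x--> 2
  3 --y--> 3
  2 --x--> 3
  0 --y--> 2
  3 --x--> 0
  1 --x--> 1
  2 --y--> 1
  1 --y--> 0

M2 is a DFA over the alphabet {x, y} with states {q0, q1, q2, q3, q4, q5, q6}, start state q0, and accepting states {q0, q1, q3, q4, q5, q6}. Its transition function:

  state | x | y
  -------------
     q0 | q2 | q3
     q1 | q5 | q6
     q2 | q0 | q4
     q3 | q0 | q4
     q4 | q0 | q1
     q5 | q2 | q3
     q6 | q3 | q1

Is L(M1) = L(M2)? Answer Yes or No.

The string xxxxx is accepted by M1 but rejected by M2.
So L(M1) ≠ L(M2).

No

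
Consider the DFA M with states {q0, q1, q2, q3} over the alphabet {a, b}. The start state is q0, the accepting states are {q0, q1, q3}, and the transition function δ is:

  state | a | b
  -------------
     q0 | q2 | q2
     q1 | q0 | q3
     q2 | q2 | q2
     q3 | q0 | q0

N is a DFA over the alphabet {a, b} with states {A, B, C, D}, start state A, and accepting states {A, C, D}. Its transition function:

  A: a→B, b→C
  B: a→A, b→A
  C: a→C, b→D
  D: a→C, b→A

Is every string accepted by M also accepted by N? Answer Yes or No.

Exploring the product automaton M × N from the start pair (q0, A), following both machines on each input symbol, reaches 5 state pairs: (q0, A), (q2, B), (q2, C), (q2, A), (q2, D).
M accepts in {q0, q1, q3} and N accepts in {A, C, D}. The reachable pairs whose M-component is accepting are (q0, A); in each of them the N-component is accepting too, so the product for L(M) \ L(N) (M-component accepting, N-component rejecting) has no reachable accepting pair and the difference is empty.
Hence every string in L(M) is also in L(N).

Yes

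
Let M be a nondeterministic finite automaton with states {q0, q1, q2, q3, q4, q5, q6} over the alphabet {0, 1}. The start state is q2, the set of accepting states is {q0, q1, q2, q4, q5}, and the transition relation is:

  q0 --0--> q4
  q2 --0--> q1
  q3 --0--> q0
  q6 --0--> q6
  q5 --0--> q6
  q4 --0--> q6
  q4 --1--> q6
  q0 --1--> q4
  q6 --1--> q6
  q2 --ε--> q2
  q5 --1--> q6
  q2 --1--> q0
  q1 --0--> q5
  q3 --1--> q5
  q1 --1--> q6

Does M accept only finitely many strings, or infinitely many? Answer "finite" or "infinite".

finite

The useful states (reachable from q2 and able to reach an accepting state) are {q0, q1, q2, q4, q5}.
Restricted to these states the transition graph has no cycle, so every accepting path has bounded length and L is finite.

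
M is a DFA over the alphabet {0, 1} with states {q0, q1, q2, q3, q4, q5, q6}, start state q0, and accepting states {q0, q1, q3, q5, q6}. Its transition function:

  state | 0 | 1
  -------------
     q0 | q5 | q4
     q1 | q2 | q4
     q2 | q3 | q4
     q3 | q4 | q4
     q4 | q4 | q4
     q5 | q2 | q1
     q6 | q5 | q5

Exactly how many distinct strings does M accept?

The useful subgraph on states {q0, q1, q2, q3, q5} is acyclic, so L(M) is finite; the longest accepting path visits 5 useful states, giving maximum string length 4.
Counting accepting paths from q0 by length: 1 of length 0, 1 of length 1, 1 of length 2, 1 of length 3, 1 of length 4. Total 5.

5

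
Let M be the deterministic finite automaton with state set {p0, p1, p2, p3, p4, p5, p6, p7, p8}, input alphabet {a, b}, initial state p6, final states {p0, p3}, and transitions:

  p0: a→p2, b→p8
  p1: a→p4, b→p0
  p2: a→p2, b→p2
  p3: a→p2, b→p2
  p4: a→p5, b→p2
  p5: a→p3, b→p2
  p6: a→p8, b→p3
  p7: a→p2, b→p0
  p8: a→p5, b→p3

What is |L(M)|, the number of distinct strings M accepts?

3

The useful subgraph on states {p3, p5, p6, p8} is acyclic, so L(M) is finite; the longest accepting path visits 4 useful states, giving maximum string length 3.
Counting accepting paths from p6 by length: 1 of length 1, 1 of length 2, 1 of length 3. Total 3.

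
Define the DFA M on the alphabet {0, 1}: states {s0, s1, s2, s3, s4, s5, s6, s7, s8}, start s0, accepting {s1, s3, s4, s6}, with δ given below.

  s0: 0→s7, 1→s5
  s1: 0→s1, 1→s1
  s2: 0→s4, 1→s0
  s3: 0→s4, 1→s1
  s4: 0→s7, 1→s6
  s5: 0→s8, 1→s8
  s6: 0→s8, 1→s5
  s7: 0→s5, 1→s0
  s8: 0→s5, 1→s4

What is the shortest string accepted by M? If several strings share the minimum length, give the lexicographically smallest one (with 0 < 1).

101

A breadth-first search from s0 reaches an accepting state first via the path s0 → s5 → s8 → s4 on input 101.
No string of length < 3 is accepted (BFS exhausts all shorter strings without reaching an accepting state), and 101 is the lexicographically least accepting string of length 3.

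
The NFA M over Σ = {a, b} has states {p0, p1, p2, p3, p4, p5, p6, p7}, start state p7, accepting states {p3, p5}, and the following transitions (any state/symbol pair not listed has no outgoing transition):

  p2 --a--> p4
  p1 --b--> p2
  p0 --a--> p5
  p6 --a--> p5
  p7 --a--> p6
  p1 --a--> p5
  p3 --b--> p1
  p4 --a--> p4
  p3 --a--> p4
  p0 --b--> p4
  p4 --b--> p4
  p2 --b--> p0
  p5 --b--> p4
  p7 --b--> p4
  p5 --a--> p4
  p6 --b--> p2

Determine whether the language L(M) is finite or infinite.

The useful states (reachable from p7 and able to reach an accepting state) are {p0, p2, p5, p6, p7}.
Restricted to these states the transition graph has no cycle, so every accepting path has bounded length and L is finite.

finite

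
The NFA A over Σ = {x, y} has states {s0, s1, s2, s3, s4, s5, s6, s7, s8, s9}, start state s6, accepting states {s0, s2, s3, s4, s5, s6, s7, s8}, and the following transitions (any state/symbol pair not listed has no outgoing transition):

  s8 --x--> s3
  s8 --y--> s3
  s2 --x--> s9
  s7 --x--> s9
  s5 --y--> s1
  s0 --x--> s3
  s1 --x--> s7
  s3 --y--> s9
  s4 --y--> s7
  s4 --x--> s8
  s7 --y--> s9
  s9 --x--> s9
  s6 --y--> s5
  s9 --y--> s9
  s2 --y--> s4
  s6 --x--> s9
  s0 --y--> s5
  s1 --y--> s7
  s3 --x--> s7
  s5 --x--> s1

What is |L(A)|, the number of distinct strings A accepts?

The useful subgraph on states {s1, s5, s6, s7} is acyclic, so L(A) is finite; the longest accepting path visits 4 useful states, giving maximum string length 3.
Counting accepting paths from s6 by length: 1 of length 0, 1 of length 1, 4 of length 3. Total 6.

6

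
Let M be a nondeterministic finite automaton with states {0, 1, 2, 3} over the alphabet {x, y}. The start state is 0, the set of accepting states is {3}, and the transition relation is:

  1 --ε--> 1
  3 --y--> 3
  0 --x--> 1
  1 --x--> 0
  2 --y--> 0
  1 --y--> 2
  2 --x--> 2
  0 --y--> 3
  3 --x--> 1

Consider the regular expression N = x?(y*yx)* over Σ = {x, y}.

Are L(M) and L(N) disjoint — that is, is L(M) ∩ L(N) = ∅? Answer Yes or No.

Yes

Converting the expression N to a DFA (subset construction, then merging equivalent states) gives the minimal DFA with states {n0, n1, n2, n3}, start state n0, accepting states {n0, n1} and transitions n0: x→n1, y→n2; n1: x→n3, y→n2; n2: x→n1, y→n2; n3: x→n3, y→n3.
Exploring the product automaton M × N from the start pair (0, n0), following both machines on each input symbol, reaches 10 state pairs: (0, n0), (1, n1), (3, n2), (0, n3), (2, n2), (1, n3), (3, n3), (2, n1), (0, n2), (2, n3).
M accepts in {3} and N accepts in {n0, n1}; no reachable pair has both components accepting, so no string drives both machines to acceptance simultaneously and L(M) ∩ L(N) = ∅.
So no string is accepted by both, and the intersection is empty.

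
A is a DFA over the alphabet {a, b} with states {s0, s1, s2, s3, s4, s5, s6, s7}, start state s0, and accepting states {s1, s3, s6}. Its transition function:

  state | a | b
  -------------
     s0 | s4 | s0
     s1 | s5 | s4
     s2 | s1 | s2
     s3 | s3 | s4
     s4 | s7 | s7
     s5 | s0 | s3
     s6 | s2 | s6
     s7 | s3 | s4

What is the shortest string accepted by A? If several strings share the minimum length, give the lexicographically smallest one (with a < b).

A breadth-first search from s0 reaches an accepting state first via the path s0 → s4 → s7 → s3 on input aaa.
No string of length < 3 is accepted (BFS exhausts all shorter strings without reaching an accepting state), and aaa is the lexicographically least accepting string of length 3.

aaa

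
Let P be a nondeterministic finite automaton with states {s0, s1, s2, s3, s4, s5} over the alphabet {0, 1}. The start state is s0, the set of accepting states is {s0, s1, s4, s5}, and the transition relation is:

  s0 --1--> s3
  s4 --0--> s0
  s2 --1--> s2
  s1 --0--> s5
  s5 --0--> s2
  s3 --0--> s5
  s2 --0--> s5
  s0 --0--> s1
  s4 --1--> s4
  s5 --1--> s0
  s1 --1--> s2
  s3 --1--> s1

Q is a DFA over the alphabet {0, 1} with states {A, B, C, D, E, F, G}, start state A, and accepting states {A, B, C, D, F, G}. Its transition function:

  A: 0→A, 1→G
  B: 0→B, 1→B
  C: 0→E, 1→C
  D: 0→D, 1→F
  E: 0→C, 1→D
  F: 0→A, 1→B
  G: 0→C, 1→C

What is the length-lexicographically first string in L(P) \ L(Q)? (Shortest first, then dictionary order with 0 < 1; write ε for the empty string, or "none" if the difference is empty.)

110

The string 110 is accepted by P but not by Q.
No shorter string lies in the difference, and 110 is the lexicographically first length-3 string in L(P) \ L(Q).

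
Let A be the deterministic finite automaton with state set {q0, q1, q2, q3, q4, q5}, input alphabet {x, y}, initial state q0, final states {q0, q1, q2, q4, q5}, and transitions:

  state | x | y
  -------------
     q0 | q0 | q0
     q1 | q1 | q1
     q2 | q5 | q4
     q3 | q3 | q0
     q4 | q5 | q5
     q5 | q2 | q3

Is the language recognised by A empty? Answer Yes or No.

The empty string ε is accepted: the run q0 ends in the accepting state q0.
Since at least one string is accepted, L(A) is not empty.

No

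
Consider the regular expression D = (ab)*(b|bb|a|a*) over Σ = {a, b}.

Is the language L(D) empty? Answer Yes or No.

No

The empty string ε matches the expression, so it belongs to L(D).
Since L(D) contains at least one string, it is not empty.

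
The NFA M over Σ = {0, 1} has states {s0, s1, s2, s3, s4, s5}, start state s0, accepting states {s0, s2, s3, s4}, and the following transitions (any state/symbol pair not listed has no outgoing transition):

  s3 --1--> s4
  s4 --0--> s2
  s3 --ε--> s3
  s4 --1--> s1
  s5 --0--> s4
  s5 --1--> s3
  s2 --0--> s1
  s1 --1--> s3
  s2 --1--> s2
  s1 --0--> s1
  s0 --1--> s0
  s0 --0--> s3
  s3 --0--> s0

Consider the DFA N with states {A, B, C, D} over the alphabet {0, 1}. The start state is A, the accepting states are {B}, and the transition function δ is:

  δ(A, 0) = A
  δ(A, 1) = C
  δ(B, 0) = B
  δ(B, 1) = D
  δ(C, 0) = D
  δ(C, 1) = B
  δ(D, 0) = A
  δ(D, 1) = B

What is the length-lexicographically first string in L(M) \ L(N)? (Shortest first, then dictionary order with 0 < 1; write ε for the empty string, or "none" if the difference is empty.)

The empty string ε is accepted by M but not by N.
Since ε is the unique shortest string, it is the required witness.

ε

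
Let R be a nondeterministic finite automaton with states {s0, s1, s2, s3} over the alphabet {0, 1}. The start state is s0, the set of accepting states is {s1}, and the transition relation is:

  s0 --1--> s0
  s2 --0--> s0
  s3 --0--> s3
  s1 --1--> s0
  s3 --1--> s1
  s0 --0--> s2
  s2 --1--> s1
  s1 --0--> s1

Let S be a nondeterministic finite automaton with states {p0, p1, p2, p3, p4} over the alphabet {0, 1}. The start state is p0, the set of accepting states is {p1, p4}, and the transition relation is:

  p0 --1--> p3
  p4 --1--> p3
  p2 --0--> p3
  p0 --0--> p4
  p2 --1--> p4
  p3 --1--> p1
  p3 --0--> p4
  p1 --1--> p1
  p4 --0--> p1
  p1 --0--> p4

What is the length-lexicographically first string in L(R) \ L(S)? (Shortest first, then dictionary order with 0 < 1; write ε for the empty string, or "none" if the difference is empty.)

01

The string 01 is accepted by R but not by S.
No shorter string lies in the difference, and 01 is the lexicographically first length-2 string in L(R) \ L(S).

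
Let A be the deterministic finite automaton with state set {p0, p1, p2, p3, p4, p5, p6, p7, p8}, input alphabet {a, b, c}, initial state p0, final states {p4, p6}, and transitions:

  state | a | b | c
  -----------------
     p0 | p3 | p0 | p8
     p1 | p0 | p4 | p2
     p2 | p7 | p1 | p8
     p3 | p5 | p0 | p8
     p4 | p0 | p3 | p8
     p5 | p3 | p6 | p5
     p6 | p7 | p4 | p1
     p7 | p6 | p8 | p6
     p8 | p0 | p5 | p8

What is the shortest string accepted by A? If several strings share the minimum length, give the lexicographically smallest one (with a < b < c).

aab

A breadth-first search from p0 reaches an accepting state first via the path p0 → p3 → p5 → p6 on input aab.
No string of length < 3 is accepted (BFS exhausts all shorter strings without reaching an accepting state), and aab is the lexicographically least accepting string of length 3.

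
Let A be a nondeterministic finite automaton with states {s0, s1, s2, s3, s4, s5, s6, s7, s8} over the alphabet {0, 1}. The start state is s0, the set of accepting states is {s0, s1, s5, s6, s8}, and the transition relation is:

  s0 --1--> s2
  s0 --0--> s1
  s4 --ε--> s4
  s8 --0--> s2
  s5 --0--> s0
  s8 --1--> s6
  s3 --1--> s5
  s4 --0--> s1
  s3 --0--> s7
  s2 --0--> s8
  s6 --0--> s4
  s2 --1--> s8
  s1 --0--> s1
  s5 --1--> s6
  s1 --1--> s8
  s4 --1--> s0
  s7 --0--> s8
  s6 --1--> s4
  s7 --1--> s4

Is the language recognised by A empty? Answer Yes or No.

No

The empty string ε is accepted: the run s0 ends in the accepting state s0.
Since at least one string is accepted, L(A) is not empty.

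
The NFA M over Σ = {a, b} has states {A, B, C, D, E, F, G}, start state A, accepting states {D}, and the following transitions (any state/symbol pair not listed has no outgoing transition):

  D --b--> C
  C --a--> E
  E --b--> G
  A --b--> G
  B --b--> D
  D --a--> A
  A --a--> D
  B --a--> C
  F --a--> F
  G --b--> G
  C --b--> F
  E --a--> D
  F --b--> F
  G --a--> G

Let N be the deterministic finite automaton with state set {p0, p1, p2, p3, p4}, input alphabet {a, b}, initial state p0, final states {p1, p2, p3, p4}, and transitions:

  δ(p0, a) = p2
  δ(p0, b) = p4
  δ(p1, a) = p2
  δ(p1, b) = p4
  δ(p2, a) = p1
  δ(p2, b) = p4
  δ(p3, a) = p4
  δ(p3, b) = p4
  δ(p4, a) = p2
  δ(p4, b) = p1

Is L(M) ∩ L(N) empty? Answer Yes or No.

The string a is accepted by both M and N.
Hence L(M) ∩ L(N) ≠ ∅.

No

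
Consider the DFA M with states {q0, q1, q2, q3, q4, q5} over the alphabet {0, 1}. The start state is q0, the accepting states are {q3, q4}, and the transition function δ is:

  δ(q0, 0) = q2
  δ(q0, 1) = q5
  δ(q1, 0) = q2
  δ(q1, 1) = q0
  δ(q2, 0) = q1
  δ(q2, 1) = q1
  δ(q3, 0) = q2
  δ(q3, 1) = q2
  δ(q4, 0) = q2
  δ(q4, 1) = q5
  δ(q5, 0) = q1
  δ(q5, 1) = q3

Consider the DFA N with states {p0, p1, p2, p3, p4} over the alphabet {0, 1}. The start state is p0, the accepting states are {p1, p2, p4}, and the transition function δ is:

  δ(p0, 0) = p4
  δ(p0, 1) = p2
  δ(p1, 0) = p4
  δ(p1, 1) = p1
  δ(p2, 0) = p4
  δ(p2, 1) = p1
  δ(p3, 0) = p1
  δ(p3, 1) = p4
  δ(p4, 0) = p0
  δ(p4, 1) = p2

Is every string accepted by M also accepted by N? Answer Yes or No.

Yes

Exploring the product automaton M × N from the start pair (q0, p0), following both machines on each input symbol, reaches 13 state pairs: (q0, p0), (q2, p4), (q5, p2), (q1, p0), (q1, p2), (q1, p4), (q3, p1), (q0, p2), (q0, p1), (q2, p0), (q2, p1), (q5, p1), (q1, p1).
M accepts in {q3, q4} and N accepts in {p1, p2, p4}. The reachable pairs whose M-component is accepting are (q3, p1); in each of them the N-component is accepting too, so the product for L(M) \ L(N) (M-component accepting, N-component rejecting) has no reachable accepting pair and the difference is empty.
Hence every string in L(M) is also in L(N).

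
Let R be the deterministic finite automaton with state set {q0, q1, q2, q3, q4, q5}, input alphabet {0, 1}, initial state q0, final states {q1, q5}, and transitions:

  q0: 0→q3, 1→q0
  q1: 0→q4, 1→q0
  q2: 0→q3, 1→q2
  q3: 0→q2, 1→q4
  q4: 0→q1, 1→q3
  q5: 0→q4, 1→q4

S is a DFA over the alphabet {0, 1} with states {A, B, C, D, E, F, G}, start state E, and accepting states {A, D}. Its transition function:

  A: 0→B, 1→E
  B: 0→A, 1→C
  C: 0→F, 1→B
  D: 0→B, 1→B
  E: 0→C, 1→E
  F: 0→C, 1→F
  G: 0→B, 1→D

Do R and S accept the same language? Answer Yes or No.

Yes

Exploring the product automaton R × S from the start pair (q0, E), following both machines on each input symbol, reaches 5 state pairs: (q0, E), (q3, C), (q2, F), (q4, B), (q1, A).
R accepts in {q1, q5} and S accepts in {A, D}. In every reachable pair the two components are either both accepting — (q1, A) — or both non-accepting, so no string is accepted by exactly one of the machines: L(R) \ L(S) and L(S) \ L(R) are both empty.
Hence every string is accepted by R iff it is accepted by S, and the two languages coincide.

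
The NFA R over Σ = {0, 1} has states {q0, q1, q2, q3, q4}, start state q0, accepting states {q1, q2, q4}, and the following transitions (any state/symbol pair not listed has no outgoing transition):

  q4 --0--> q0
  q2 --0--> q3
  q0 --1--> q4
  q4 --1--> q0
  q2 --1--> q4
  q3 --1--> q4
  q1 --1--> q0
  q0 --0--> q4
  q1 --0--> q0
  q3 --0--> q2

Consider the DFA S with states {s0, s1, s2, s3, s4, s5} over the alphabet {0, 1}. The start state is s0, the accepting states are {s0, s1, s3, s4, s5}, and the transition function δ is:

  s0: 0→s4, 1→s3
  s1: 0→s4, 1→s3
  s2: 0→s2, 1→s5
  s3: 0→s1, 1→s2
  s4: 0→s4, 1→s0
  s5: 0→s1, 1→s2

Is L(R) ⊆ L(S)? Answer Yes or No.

The string 110 is in L(R) but not in L(S).
So L(R) ⊄ L(S).

No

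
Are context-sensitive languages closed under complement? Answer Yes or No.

Yes

The context-sensitive languages are exactly NSPACE(n), and by the Immerman–Szelepcsényi theorem nondeterministic space classes (from log n up) are closed under complement.
So the context-sensitive languages are closed under complement.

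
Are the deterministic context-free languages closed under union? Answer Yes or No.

No

{aⁿbⁿ : n≥0} and {aⁿb²ⁿ : n≥0} are each accepted by a deterministic PDA (push the a's; pop one per b, respectively one per two b's), but their union U is not. Suppose a DPDA M accepted U. Being deterministic, M has a single run on aⁿb²ⁿ, and since aⁿbⁿ ∈ U that run passes through an accepting configuration right after consuming the prefix aⁿbⁿ and then goes on to accept again after n more b's. Build an ordinary (nondeterministic) PDA M′ that simulates M on a's and b's and, at any moment when M is in an accepting state, may switch to a second mode in which it reads only c's, feeding each c to M as a b; M′ accepts when M does. Then M′ accepts aⁱbʲcᵏ (k≥1) exactly when both aⁱbʲ ∈ U and aⁱbʲ⁺ᵏ ∈ U, and checking the four cases (i=j or j=2i, combined with j+k=i or j+k=2i) leaves only i=j=k: so L(M′) ∩ a*b*c⁺ = {aⁿbⁿcⁿ : n≥1} would be context-free, which it is not (pumping lemma) — contradiction. (The union is an unambiguous CFL; it is determinism, not unambiguity, that fails.)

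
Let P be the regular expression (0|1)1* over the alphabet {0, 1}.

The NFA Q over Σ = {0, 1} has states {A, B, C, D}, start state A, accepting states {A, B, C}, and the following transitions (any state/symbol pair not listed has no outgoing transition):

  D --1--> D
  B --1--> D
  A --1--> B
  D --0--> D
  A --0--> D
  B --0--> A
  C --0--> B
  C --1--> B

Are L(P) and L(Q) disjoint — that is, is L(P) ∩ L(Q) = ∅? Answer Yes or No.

The string 1 is accepted by both P and Q.
Hence L(P) ∩ L(Q) ≠ ∅.

No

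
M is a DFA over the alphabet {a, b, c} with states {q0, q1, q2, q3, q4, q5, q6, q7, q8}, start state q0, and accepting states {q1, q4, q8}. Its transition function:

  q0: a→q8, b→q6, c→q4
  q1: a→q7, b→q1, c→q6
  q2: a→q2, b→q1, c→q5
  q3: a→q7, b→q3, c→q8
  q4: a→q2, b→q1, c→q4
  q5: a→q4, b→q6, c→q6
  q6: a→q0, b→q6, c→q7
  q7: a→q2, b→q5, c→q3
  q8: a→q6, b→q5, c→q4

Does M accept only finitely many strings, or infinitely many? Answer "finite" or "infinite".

State q1 is reachable from the start and can reach an accepting state, and it lies on the cycle q1 → q1.
Traversing that cycle any number of times yields accepted strings of unbounded length, so the language is infinite.

infinite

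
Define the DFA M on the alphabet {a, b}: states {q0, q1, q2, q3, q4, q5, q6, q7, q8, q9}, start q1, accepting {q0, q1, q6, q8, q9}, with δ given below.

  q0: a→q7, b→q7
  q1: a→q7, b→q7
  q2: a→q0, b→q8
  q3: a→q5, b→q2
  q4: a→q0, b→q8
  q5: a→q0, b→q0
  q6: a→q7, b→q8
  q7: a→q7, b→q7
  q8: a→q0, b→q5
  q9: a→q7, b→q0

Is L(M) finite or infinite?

The useful states (reachable from q1 and able to reach an accepting state) are {q1}.
Restricted to these states the transition graph has no cycle, so every accepting path has bounded length and L is finite.

finite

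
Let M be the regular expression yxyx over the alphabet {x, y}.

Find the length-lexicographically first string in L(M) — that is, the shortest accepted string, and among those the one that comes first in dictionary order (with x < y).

yxyx

By inspection of the expression, no string of length less than 4 matches, and yxyx is the lexicographically first match of length 4.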